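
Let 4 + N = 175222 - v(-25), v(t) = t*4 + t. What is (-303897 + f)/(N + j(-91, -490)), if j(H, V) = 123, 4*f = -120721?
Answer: -1336309/701864 ≈ -1.9039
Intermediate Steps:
f = -120721/4 (f = (¼)*(-120721) = -120721/4 ≈ -30180.)
v(t) = 5*t (v(t) = 4*t + t = 5*t)
N = 175343 (N = -4 + (175222 - 5*(-25)) = -4 + (175222 - 1*(-125)) = -4 + (175222 + 125) = -4 + 175347 = 175343)
(-303897 + f)/(N + j(-91, -490)) = (-303897 - 120721/4)/(175343 + 123) = -1336309/4/175466 = -1336309/4*1/175466 = -1336309/701864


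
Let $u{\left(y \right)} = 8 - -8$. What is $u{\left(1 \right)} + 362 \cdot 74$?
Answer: $26804$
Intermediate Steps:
$u{\left(y \right)} = 16$ ($u{\left(y \right)} = 8 + 8 = 16$)
$u{\left(1 \right)} + 362 \cdot 74 = 16 + 362 \cdot 74 = 16 + 26788 = 26804$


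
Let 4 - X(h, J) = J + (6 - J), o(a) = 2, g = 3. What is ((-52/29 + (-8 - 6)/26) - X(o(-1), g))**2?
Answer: 15625/142129 ≈ 0.10994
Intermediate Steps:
X(h, J) = -2 (X(h, J) = 4 - (J + (6 - J)) = 4 - 1*6 = 4 - 6 = -2)
((-52/29 + (-8 - 6)/26) - X(o(-1), g))**2 = ((-52/29 + (-8 - 6)/26) - 1*(-2))**2 = ((-52*1/29 - 14*1/26) + 2)**2 = ((-52/29 - 7/13) + 2)**2 = (-879/377 + 2)**2 = (-125/377)**2 = 15625/142129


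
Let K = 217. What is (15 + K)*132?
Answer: 30624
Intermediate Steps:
(15 + K)*132 = (15 + 217)*132 = 232*132 = 30624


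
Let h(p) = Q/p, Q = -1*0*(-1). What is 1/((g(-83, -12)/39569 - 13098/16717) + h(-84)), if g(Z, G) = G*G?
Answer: -661474973/515867514 ≈ -1.2823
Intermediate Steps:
g(Z, G) = G**2
Q = 0 (Q = 0*(-1) = 0)
h(p) = 0 (h(p) = 0/p = 0)
1/((g(-83, -12)/39569 - 13098/16717) + h(-84)) = 1/(((-12)**2/39569 - 13098/16717) + 0) = 1/((144*(1/39569) - 13098*1/16717) + 0) = 1/((144/39569 - 13098/16717) + 0) = 1/(-515867514/661474973 + 0) = 1/(-515867514/661474973) = -661474973/515867514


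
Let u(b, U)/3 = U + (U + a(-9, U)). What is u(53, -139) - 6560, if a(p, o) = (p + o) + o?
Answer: -8255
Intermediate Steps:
a(p, o) = p + 2*o (a(p, o) = (o + p) + o = p + 2*o)
u(b, U) = -27 + 12*U (u(b, U) = 3*(U + (U + (-9 + 2*U))) = 3*(U + (-9 + 3*U)) = 3*(-9 + 4*U) = -27 + 12*U)
u(53, -139) - 6560 = (-27 + 12*(-139)) - 6560 = (-27 - 1668) - 6560 = -1695 - 6560 = -8255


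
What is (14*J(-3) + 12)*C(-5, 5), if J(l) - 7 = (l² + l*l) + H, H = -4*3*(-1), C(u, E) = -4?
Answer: -2120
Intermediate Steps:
H = 12 (H = -12*(-1) = 12)
J(l) = 19 + 2*l² (J(l) = 7 + ((l² + l*l) + 12) = 7 + ((l² + l²) + 12) = 7 + (2*l² + 12) = 7 + (12 + 2*l²) = 19 + 2*l²)
(14*J(-3) + 12)*C(-5, 5) = (14*(19 + 2*(-3)²) + 12)*(-4) = (14*(19 + 2*9) + 12)*(-4) = (14*(19 + 18) + 12)*(-4) = (14*37 + 12)*(-4) = (518 + 12)*(-4) = 530*(-4) = -2120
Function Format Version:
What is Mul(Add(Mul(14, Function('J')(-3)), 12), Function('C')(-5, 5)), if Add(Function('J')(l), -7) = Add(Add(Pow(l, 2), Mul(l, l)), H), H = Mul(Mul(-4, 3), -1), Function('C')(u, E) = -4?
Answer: -2120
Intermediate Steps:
H = 12 (H = Mul(-12, -1) = 12)
Function('J')(l) = Add(19, Mul(2, Pow(l, 2))) (Function('J')(l) = Add(7, Add(Add(Pow(l, 2), Mul(l, l)), 12)) = Add(7, Add(Add(Pow(l, 2), Pow(l, 2)), 12)) = Add(7, Add(Mul(2, Pow(l, 2)), 12)) = Add(7, Add(12, Mul(2, Pow(l, 2)))) = Add(19, Mul(2, Pow(l, 2))))
Mul(Add(Mul(14, Function('J')(-3)), 12), Function('C')(-5, 5)) = Mul(Add(Mul(14, Add(19, Mul(2, Pow(-3, 2)))), 12), -4) = Mul(Add(Mul(14, Add(19, Mul(2, 9))), 12), -4) = Mul(Add(Mul(14, Add(19, 18)), 12), -4) = Mul(Add(Mul(14, 37), 12), -4) = Mul(Add(518, 12), -4) = Mul(530, -4) = -2120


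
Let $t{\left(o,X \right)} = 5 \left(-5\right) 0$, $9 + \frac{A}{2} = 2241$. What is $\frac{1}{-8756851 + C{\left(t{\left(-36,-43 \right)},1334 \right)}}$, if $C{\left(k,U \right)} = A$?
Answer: $- \frac{1}{8752387} \approx -1.1425 \cdot 10^{-7}$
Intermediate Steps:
$A = 4464$ ($A = -18 + 2 \cdot 2241 = -18 + 4482 = 4464$)
$t{\left(o,X \right)} = 0$ ($t{\left(o,X \right)} = \left(-25\right) 0 = 0$)
$C{\left(k,U \right)} = 4464$
$\frac{1}{-8756851 + C{\left(t{\left(-36,-43 \right)},1334 \right)}} = \frac{1}{-8756851 + 4464} = \frac{1}{-8752387} = - \frac{1}{8752387}$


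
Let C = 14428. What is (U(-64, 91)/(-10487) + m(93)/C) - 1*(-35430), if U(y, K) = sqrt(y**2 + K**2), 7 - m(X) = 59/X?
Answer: 11885029078/335451 - sqrt(12377)/10487 ≈ 35430.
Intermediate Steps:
m(X) = 7 - 59/X
U(y, K) = sqrt(K**2 + y**2)
(U(-64, 91)/(-10487) + m(93)/C) - 1*(-35430) = (sqrt(91**2 + (-64)**2)/(-10487) + (7 - 59/93)/14428) - 1*(-35430) = (sqrt(8281 + 4096)*(-1/10487) + (7 - 59*1/93)*(1/14428)) + 35430 = (sqrt(12377)*(-1/10487) + (7 - 59/93)*(1/14428)) + 35430 = (-sqrt(12377)/10487 + (592/93)*(1/14428)) + 35430 = (-sqrt(12377)/10487 + 148/335451) + 35430 = (148/335451 - sqrt(12377)/10487) + 35430 = 11885029078/335451 - sqrt(12377)/10487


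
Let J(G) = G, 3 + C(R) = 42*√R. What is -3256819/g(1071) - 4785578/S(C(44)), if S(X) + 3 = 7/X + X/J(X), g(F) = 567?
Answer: 420093638464513/175937265 + 2813919864*√11/310295 ≈ 2.4178e+6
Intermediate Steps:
C(R) = -3 + 42*√R
S(X) = -2 + 7/X (S(X) = -3 + (7/X + X/X) = -3 + (7/X + 1) = -3 + (1 + 7/X) = -2 + 7/X)
-3256819/g(1071) - 4785578/S(C(44)) = -3256819/567 - 4785578/(-2 + 7/(-3 + 42*√44)) = -3256819*1/567 - 4785578/(-2 + 7/(-3 + 42*(2*√11))) = -3256819/567 - 4785578/(-2 + 7/(-3 + 84*√11))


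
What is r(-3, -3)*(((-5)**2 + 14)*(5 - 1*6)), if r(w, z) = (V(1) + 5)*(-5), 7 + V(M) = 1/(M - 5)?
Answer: -1755/4 ≈ -438.75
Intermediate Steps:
V(M) = -7 + 1/(-5 + M) (V(M) = -7 + 1/(M - 5) = -7 + 1/(-5 + M))
r(w, z) = 45/4 (r(w, z) = ((36 - 7*1)/(-5 + 1) + 5)*(-5) = ((36 - 7)/(-4) + 5)*(-5) = (-1/4*29 + 5)*(-5) = (-29/4 + 5)*(-5) = -9/4*(-5) = 45/4)
r(-3, -3)*(((-5)**2 + 14)*(5 - 1*6)) = 45*(((-5)**2 + 14)*(5 - 1*6))/4 = 45*((25 + 14)*(5 - 6))/4 = 45*(39*(-1))/4 = (45/4)*(-39) = -1755/4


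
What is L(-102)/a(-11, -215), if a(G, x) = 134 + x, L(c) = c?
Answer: 34/27 ≈ 1.2593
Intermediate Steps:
L(-102)/a(-11, -215) = -102/(134 - 215) = -102/(-81) = -102*(-1/81) = 34/27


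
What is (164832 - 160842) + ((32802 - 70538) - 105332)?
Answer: -139078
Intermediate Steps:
(164832 - 160842) + ((32802 - 70538) - 105332) = 3990 + (-37736 - 105332) = 3990 - 143068 = -139078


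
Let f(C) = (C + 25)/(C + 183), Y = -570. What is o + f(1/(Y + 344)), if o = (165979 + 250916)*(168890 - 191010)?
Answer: -381382566506151/41357 ≈ -9.2217e+9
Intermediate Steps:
f(C) = (25 + C)/(183 + C)
o = -9221717400 (o = 416895*(-22120) = -9221717400)
o + f(1/(Y + 344)) = -9221717400 + (25 + 1/(-570 + 344))/(183 + 1/(-570 + 344)) = -9221717400 + (25 + 1/(-226))/(183 + 1/(-226)) = -9221717400 + (25 - 1/226)/(183 - 1/226) = -9221717400 + (5649/226)/(41357/226) = -9221717400 + (226/41357)*(5649/226) = -9221717400 + 5649/41357 = -381382566506151/41357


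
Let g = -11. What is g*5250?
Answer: -57750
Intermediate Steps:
g*5250 = -11*5250 = -57750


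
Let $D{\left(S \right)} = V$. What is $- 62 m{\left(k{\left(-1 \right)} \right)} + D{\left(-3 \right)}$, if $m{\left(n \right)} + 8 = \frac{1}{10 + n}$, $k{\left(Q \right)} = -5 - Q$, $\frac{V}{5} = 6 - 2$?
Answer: $\frac{1517}{3} \approx 505.67$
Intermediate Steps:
$V = 20$ ($V = 5 \left(6 - 2\right) = 5 \cdot 4 = 20$)
$D{\left(S \right)} = 20$
$m{\left(n \right)} = -8 + \frac{1}{10 + n}$
$- 62 m{\left(k{\left(-1 \right)} \right)} + D{\left(-3 \right)} = - 62 \frac{-79 - 8 \left(-5 - -1\right)}{10 - 4} + 20 = - 62 \frac{-79 - 8 \left(-5 + 1\right)}{10 + \left(-5 + 1\right)} + 20 = - 62 \frac{-79 - -32}{10 - 4} + 20 = - 62 \frac{-79 + 32}{6} + 20 = - 62 \cdot \frac{1}{6} \left(-47\right) + 20 = \left(-62\right) \left(- \frac{47}{6}\right) + 20 = \frac{1457}{3} + 20 = \frac{1517}{3}$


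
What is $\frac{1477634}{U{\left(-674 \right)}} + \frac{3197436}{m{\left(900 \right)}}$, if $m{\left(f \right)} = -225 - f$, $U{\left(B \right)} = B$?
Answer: $- \frac{636235019}{126375} \approx -5034.5$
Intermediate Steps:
$\frac{1477634}{U{\left(-674 \right)}} + \frac{3197436}{m{\left(900 \right)}} = \frac{1477634}{-674} + \frac{3197436}{-225 - 900} = 1477634 \left(- \frac{1}{674}\right) + \frac{3197436}{-225 - 900} = - \frac{738817}{337} + \frac{3197436}{-1125} = - \frac{738817}{337} + 3197436 \left(- \frac{1}{1125}\right) = - \frac{738817}{337} - \frac{1065812}{375} = - \frac{636235019}{126375}$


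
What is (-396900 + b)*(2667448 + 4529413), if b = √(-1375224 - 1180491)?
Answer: -2856434130900 + 7196861*I*√2555715 ≈ -2.8564e+12 + 1.1505e+10*I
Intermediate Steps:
b = I*√2555715 (b = √(-2555715) = I*√2555715 ≈ 1598.7*I)
(-396900 + b)*(2667448 + 4529413) = (-396900 + I*√2555715)*(2667448 + 4529413) = (-396900 + I*√2555715)*7196861 = -2856434130900 + 7196861*I*√2555715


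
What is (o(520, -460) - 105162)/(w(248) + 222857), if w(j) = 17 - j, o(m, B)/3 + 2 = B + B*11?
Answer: -60864/111313 ≈ -0.54678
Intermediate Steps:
o(m, B) = -6 + 36*B (o(m, B) = -6 + 3*(B + B*11) = -6 + 3*(B + 11*B) = -6 + 3*(12*B) = -6 + 36*B)
(o(520, -460) - 105162)/(w(248) + 222857) = ((-6 + 36*(-460)) - 105162)/((17 - 1*248) + 222857) = ((-6 - 16560) - 105162)/((17 - 248) + 222857) = (-16566 - 105162)/(-231 + 222857) = -121728/222626 = -121728*1/222626 = -60864/111313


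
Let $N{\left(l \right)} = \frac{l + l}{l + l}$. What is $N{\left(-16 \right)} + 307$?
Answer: $308$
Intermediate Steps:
$N{\left(l \right)} = 1$ ($N{\left(l \right)} = \frac{2 l}{2 l} = 2 l \frac{1}{2 l} = 1$)
$N{\left(-16 \right)} + 307 = 1 + 307 = 308$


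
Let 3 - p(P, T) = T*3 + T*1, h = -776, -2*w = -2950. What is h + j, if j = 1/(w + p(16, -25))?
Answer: -1224527/1578 ≈ -776.00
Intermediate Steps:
w = 1475 (w = -½*(-2950) = 1475)
p(P, T) = 3 - 4*T (p(P, T) = 3 - (T*3 + T*1) = 3 - (3*T + T) = 3 - 4*T)
j = 1/1578 (j = 1/(1475 + (3 - 4*(-25))) = 1/(1475 + (3 + 100)) = 1/(1475 + 103) = 1/1578 ≈ 0.00063371)
h + j = -776 + 1/1578 = -1224527/1578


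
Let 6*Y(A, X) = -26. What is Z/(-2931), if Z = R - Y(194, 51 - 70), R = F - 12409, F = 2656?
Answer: 29246/8793 ≈ 3.3261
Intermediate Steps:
Y(A, X) = -13/3 (Y(A, X) = (⅙)*(-26) = -13/3)
R = -9753 (R = 2656 - 12409 = -9753)
Z = -29246/3 (Z = -9753 - 1*(-13/3) = -9753 + 13/3 = -29246/3 ≈ -9748.7)
Z/(-2931) = -29246/3/(-2931) = -29246/3*(-1/2931) = 29246/8793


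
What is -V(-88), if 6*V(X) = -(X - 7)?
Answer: -95/6 ≈ -15.833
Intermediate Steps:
V(X) = 7/6 - X/6 (V(X) = (-(X - 7))/6 = (-(-7 + X))/6 = (7 - X)/6 = 7/6 - X/6)
-V(-88) = -(7/6 - ⅙*(-88)) = -(7/6 + 44/3) = -1*95/6 = -95/6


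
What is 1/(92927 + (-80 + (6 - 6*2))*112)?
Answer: 1/83295 ≈ 1.2006e-5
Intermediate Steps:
1/(92927 + (-80 + (6 - 6*2))*112) = 1/(92927 + (-80 + (6 - 12))*112) = 1/(92927 + (-80 - 6)*112) = 1/(92927 - 86*112) = 1/(92927 - 9632) = 1/83295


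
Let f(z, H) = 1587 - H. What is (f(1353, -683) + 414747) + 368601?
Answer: 785618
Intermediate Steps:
(f(1353, -683) + 414747) + 368601 = ((1587 - 1*(-683)) + 414747) + 368601 = ((1587 + 683) + 414747) + 368601 = (2270 + 414747) + 368601 = 417017 + 368601 = 785618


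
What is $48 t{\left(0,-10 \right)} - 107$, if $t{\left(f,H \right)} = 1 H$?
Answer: $-587$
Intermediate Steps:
$t{\left(f,H \right)} = H$
$48 t{\left(0,-10 \right)} - 107 = 48 \left(-10\right) - 107 = -480 - 107 = -587$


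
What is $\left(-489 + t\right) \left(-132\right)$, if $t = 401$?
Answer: $11616$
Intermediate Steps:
$\left(-489 + t\right) \left(-132\right) = \left(-489 + 401\right) \left(-132\right) = \left(-88\right) \left(-132\right) = 11616$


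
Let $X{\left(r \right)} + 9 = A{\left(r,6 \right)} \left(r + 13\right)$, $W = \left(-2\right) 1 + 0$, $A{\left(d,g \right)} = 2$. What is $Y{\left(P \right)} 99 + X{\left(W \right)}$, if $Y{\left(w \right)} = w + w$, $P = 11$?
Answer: $2191$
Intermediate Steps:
$W = -2$ ($W = -2 + 0 = -2$)
$X{\left(r \right)} = 17 + 2 r$ ($X{\left(r \right)} = -9 + 2 \left(r + 13\right) = -9 + 2 \left(13 + r\right) = -9 + \left(26 + 2 r\right) = 17 + 2 r$)
$Y{\left(w \right)} = 2 w$
$Y{\left(P \right)} 99 + X{\left(W \right)} = 2 \cdot 11 \cdot 99 + \left(17 + 2 \left(-2\right)\right) = 22 \cdot 99 + \left(17 - 4\right) = 2178 + 13 = 2191$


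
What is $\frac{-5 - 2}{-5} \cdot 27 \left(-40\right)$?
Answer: $-1512$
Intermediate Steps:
$\frac{-5 - 2}{-5} \cdot 27 \left(-40\right) = \left(- \frac{1}{5}\right) \left(-7\right) 27 \left(-40\right) = \frac{7}{5} \cdot 27 \left(-40\right) = \frac{189}{5} \left(-40\right) = -1512$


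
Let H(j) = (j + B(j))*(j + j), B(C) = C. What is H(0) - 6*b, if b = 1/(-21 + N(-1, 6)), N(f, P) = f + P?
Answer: 3/8 ≈ 0.37500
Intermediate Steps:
N(f, P) = P + f
H(j) = 4*j² (H(j) = (j + j)*(j + j) = (2*j)*(2*j) = 4*j²)
b = -1/16 (b = 1/(-21 + (6 - 1)) = 1/(-21 + 5) = 1/(-16) = -1/16 ≈ -0.062500)
H(0) - 6*b = 4*0² - 6*(-1/16) = 4*0 + 3/8 = 0 + 3/8 = 3/8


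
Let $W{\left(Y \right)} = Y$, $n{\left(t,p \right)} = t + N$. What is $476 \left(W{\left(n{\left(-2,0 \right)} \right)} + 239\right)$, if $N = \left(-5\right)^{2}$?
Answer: $124712$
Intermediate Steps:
$N = 25$
$n{\left(t,p \right)} = 25 + t$ ($n{\left(t,p \right)} = t + 25 = 25 + t$)
$476 \left(W{\left(n{\left(-2,0 \right)} \right)} + 239\right) = 476 \left(\left(25 - 2\right) + 239\right) = 476 \left(23 + 239\right) = 476 \cdot 262 = 124712$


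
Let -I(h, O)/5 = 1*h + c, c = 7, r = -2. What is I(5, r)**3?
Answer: -216000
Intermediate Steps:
I(h, O) = -35 - 5*h (I(h, O) = -5*(1*h + 7) = -5*(h + 7) = -5*(7 + h) = -35 - 5*h)
I(5, r)**3 = (-35 - 5*5)**3 = (-35 - 25)**3 = (-60)**3 = -216000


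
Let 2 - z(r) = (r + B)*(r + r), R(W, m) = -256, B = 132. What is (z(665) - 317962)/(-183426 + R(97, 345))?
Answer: 688985/91841 ≈ 7.5019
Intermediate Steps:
z(r) = 2 - 2*r*(132 + r) (z(r) = 2 - (r + 132)*(r + r) = 2 - (132 + r)*2*r = 2 - 2*r*(132 + r))
(z(665) - 317962)/(-183426 + R(97, 345)) = ((2 - 264*665 - 2*665**2) - 317962)/(-183426 - 256) = ((2 - 175560 - 2*442225) - 317962)/(-183682) = ((2 - 175560 - 884450) - 317962)*(-1/183682) = (-1060008 - 317962)*(-1/183682) = -1377970*(-1/183682) = 688985/91841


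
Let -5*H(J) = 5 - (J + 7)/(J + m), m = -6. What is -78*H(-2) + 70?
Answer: 631/4 ≈ 157.75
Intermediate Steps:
H(J) = -1 + (7 + J)/(5*(-6 + J)) (H(J) = -(5 - (J + 7)/(J - 6))/5 = -(5 - (7 + J)/(-6 + J))/5 = -1 + (7 + J)/(5*(-6 + J)))
-78*H(-2) + 70 = -78*(37 - 4*(-2))/(5*(-6 - 2)) + 70 = -78*(37 + 8)/(5*(-8)) + 70 = -78*(-1)*45/(5*8) + 70 = -78*(-9/8) + 70 = 351/4 + 70 = 631/4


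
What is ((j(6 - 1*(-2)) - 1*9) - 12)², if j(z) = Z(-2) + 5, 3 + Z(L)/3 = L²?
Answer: 169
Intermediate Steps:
Z(L) = -9 + 3*L²
j(z) = 8 (j(z) = (-9 + 3*(-2)²) + 5 = (-9 + 3*4) + 5 = (-9 + 12) + 5 = 3 + 5 = 8)
((j(6 - 1*(-2)) - 1*9) - 12)² = ((8 - 1*9) - 12)² = ((8 - 9) - 12)² = (-1 - 12)² = (-13)² = 169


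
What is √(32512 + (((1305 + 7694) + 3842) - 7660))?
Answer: √37693 ≈ 194.15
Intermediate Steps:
√(32512 + (((1305 + 7694) + 3842) - 7660)) = √(32512 + ((8999 + 3842) - 7660)) = √(32512 + (12841 - 7660)) = √(32512 + 5181) = √37693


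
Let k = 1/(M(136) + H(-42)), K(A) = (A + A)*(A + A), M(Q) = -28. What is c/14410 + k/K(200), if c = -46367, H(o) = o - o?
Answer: -20772417441/6455680000 ≈ -3.2177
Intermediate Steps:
H(o) = 0
K(A) = 4*A² (K(A) = (2*A)*(2*A) = 4*A²)
k = -1/28 (k = 1/(-28 + 0) = 1/(-28) = -1/28 ≈ -0.035714)
c/14410 + k/K(200) = -46367/14410 - 1/(28*(4*200²)) = -46367*1/14410 - 1/(28*(4*40000)) = -46367/14410 - 1/28/160000 = -46367/14410 - 1/28*1/160000 = -46367/14410 - 1/4480000 = -20772417441/6455680000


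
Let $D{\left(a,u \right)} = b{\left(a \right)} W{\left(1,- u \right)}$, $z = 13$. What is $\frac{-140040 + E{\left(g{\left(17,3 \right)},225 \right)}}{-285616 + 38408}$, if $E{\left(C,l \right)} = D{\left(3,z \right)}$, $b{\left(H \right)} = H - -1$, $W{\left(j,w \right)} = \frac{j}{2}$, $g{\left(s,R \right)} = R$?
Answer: $\frac{70019}{123604} \approx 0.56648$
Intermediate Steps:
$W{\left(j,w \right)} = \frac{j}{2}$ ($W{\left(j,w \right)} = j \frac{1}{2} = \frac{j}{2}$)
$b{\left(H \right)} = 1 + H$ ($b{\left(H \right)} = H + 1 = 1 + H$)
$D{\left(a,u \right)} = \frac{1}{2} + \frac{a}{2}$ ($D{\left(a,u \right)} = \left(1 + a\right) \frac{1}{2} \cdot 1 = \left(1 + a\right) \frac{1}{2} = \frac{1}{2} + \frac{a}{2}$)
$E{\left(C,l \right)} = 2$ ($E{\left(C,l \right)} = \frac{1}{2} + \frac{1}{2} \cdot 3 = \frac{1}{2} + \frac{3}{2} = 2$)
$\frac{-140040 + E{\left(g{\left(17,3 \right)},225 \right)}}{-285616 + 38408} = \frac{-140040 + 2}{-285616 + 38408} = - \frac{140038}{-247208} = \left(-140038\right) \left(- \frac{1}{247208}\right) = \frac{70019}{123604}$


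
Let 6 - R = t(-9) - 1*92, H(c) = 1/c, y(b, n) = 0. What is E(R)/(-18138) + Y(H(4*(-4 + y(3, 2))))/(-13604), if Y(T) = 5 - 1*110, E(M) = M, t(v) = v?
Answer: 224431/123374676 ≈ 0.0018191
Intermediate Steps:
H(c) = 1/c
R = 107 (R = 6 - (-9 - 1*92) = 6 - (-9 - 92) = 6 - 1*(-101) = 6 + 101 = 107)
Y(T) = -105 (Y(T) = 5 - 110 = -105)
E(R)/(-18138) + Y(H(4*(-4 + y(3, 2))))/(-13604) = 107/(-18138) - 105/(-13604) = 107*(-1/18138) - 105*(-1/13604) = -107/18138 + 105/13604 = 224431/123374676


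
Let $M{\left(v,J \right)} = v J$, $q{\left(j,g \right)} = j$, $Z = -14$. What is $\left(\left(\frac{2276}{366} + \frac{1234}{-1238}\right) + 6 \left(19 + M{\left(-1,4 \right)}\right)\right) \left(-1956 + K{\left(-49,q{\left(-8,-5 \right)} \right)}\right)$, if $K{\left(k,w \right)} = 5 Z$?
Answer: $- \frac{21853329466}{113277} \approx -1.9292 \cdot 10^{5}$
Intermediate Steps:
$K{\left(k,w \right)} = -70$ ($K{\left(k,w \right)} = 5 \left(-14\right) = -70$)
$M{\left(v,J \right)} = J v$
$\left(\left(\frac{2276}{366} + \frac{1234}{-1238}\right) + 6 \left(19 + M{\left(-1,4 \right)}\right)\right) \left(-1956 + K{\left(-49,q{\left(-8,-5 \right)} \right)}\right) = \left(\left(\frac{2276}{366} + \frac{1234}{-1238}\right) + 6 \left(19 + 4 \left(-1\right)\right)\right) \left(-1956 - 70\right) = \left(\left(2276 \cdot \frac{1}{366} + 1234 \left(- \frac{1}{1238}\right)\right) + 6 \left(19 - 4\right)\right) \left(-2026\right) = \left(\left(\frac{1138}{183} - \frac{617}{619}\right) + 6 \cdot 15\right) \left(-2026\right) = \left(\frac{591511}{113277} + 90\right) \left(-2026\right) = \frac{10786441}{113277} \left(-2026\right) = - \frac{21853329466}{113277}$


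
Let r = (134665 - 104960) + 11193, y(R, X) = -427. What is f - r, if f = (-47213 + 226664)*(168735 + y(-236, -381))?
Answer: 30202998010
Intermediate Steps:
r = 40898 (r = 29705 + 11193 = 40898)
f = 30203038908 (f = (-47213 + 226664)*(168735 - 427) = 179451*168308 = 30203038908)
f - r = 30203038908 - 1*40898 = 30203038908 - 40898 = 30202998010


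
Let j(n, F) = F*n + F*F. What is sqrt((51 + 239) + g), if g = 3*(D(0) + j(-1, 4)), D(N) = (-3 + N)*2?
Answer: 2*sqrt(77) ≈ 17.550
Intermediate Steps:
D(N) = -6 + 2*N
j(n, F) = F**2 + F*n (j(n, F) = F*n + F**2 = F**2 + F*n)
g = 18 (g = 3*((-6 + 2*0) + 4*(4 - 1)) = 3*((-6 + 0) + 4*3) = 3*(-6 + 12) = 3*6 = 18)
sqrt((51 + 239) + g) = sqrt((51 + 239) + 18) = sqrt(290 + 18) = sqrt(308) = 2*sqrt(77)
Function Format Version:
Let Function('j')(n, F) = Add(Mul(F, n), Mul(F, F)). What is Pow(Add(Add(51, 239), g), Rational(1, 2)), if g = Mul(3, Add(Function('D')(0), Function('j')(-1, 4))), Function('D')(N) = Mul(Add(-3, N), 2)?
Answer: Mul(2, Pow(77, Rational(1, 2))) ≈ 17.550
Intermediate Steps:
Function('D')(N) = Add(-6, Mul(2, N))
Function('j')(n, F) = Add(Pow(F, 2), Mul(F, n)) (Function('j')(n, F) = Add(Mul(F, n), Pow(F, 2)) = Add(Pow(F, 2), Mul(F, n)))
g = 18 (g = Mul(3, Add(Add(-6, Mul(2, 0)), Mul(4, Add(4, -1)))) = Mul(3, Add(Add(-6, 0), Mul(4, 3))) = Mul(3, Add(-6, 12)) = Mul(3, 6) = 18)
Pow(Add(Add(51, 239), g), Rational(1, 2)) = Pow(Add(Add(51, 239), 18), Rational(1, 2)) = Pow(Add(290, 18), Rational(1, 2)) = Pow(308, Rational(1, 2)) = Mul(2, Pow(77, Rational(1, 2)))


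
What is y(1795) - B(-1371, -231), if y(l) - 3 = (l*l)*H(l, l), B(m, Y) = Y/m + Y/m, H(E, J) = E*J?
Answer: 4744320410986842/457 ≈ 1.0381e+13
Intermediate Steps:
B(m, Y) = 2*Y/m
y(l) = 3 + l**4 (y(l) = 3 + (l*l)*(l*l) = 3 + l**2*l**2 = 3 + l**4)
y(1795) - B(-1371, -231) = (3 + 1795**4) - 2*(-231)/(-1371) = (3 + 10381445100625) - 2*(-231)*(-1)/1371 = 10381445100628 - 1*154/457 = 10381445100628 - 154/457 = 4744320410986842/457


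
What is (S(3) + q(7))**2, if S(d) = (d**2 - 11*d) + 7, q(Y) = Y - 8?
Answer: 324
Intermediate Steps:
q(Y) = -8 + Y
S(d) = 7 + d**2 - 11*d
(S(3) + q(7))**2 = ((7 + 3**2 - 11*3) + (-8 + 7))**2 = ((7 + 9 - 33) - 1)**2 = (-17 - 1)**2 = (-18)**2 = 324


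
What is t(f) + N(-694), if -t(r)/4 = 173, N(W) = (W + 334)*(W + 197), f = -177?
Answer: 178228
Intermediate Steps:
N(W) = (197 + W)*(334 + W) (N(W) = (334 + W)*(197 + W) = (197 + W)*(334 + W))
t(r) = -692 (t(r) = -4*173 = -692)
t(f) + N(-694) = -692 + (65798 + (-694)**2 + 531*(-694)) = -692 + (65798 + 481636 - 368514) = -692 + 178920 = 178228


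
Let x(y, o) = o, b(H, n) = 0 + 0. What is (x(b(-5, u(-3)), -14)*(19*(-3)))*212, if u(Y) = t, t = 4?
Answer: 169176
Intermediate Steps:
u(Y) = 4
b(H, n) = 0
(x(b(-5, u(-3)), -14)*(19*(-3)))*212 = -266*(-3)*212 = -14*(-57)*212 = 798*212 = 169176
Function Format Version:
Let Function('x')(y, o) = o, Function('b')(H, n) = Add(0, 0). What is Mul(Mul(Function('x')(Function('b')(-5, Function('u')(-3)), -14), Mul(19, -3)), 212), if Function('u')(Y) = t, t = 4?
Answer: 169176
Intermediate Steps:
Function('u')(Y) = 4
Function('b')(H, n) = 0
Mul(Mul(Function('x')(Function('b')(-5, Function('u')(-3)), -14), Mul(19, -3)), 212) = Mul(Mul(-14, Mul(19, -3)), 212) = Mul(Mul(-14, -57), 212) = Mul(798, 212) = 169176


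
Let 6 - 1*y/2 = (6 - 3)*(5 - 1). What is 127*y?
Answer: -1524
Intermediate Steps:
y = -12 (y = 12 - 2*(6 - 3)*(5 - 1) = 12 - 6*4 = 12 - 2*12 = 12 - 24 = -12)
127*y = 127*(-12) = -1524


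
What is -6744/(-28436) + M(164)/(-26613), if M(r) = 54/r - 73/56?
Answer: 103036316161/434384411832 ≈ 0.23720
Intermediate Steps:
M(r) = -73/56 + 54/r (M(r) = 54/r - 73*1/56 = 54/r - 73/56 = -73/56 + 54/r)
-6744/(-28436) + M(164)/(-26613) = -6744/(-28436) + (-73/56 + 54/164)/(-26613) = -6744*(-1/28436) + (-73/56 + 54*(1/164))*(-1/26613) = 1686/7109 + (-73/56 + 27/82)*(-1/26613) = 1686/7109 - 2237/2296*(-1/26613) = 1686/7109 + 2237/61103448 = 103036316161/434384411832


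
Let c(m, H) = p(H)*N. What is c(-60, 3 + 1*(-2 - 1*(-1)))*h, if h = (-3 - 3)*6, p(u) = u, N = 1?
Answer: -72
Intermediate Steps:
c(m, H) = H (c(m, H) = H*1 = H)
h = -36 (h = -6*6 = -36)
c(-60, 3 + 1*(-2 - 1*(-1)))*h = (3 + 1*(-2 - 1*(-1)))*(-36) = (3 + 1*(-2 + 1))*(-36) = (3 + 1*(-1))*(-36) = (3 - 1)*(-36) = 2*(-36) = -72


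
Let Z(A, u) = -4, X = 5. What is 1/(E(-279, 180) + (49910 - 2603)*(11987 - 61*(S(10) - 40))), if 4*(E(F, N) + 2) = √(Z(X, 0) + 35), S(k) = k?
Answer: 10458253072/6835941082374839793 - 4*√31/6835941082374839793 ≈ 1.5299e-9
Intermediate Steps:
E(F, N) = -2 + √31/4 (E(F, N) = -2 + √(-4 + 35)/4 = -2 + √31/4)
1/(E(-279, 180) + (49910 - 2603)*(11987 - 61*(S(10) - 40))) = 1/((-2 + √31/4) + (49910 - 2603)*(11987 - 61*(10 - 40))) = 1/((-2 + √31/4) + 47307*(11987 - 61*(-30))) = 1/((-2 + √31/4) + 47307*(11987 + 1830)) = 1/((-2 + √31/4) + 47307*13817) = 1/((-2 + √31/4) + 653640819) = 1/(653640817 + √31/4)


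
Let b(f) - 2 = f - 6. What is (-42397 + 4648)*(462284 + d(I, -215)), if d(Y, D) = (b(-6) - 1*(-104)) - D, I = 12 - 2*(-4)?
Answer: -17462423157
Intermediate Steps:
b(f) = -4 + f (b(f) = 2 + (f - 6) = 2 + (-6 + f) = -4 + f)
I = 20 (I = 12 + 8 = 20)
d(Y, D) = 94 - D (d(Y, D) = ((-4 - 6) - 1*(-104)) - D = (-10 + 104) - D = 94 - D)
(-42397 + 4648)*(462284 + d(I, -215)) = (-42397 + 4648)*(462284 + (94 - 1*(-215))) = -37749*(462284 + (94 + 215)) = -37749*(462284 + 309) = -37749*462593 = -17462423157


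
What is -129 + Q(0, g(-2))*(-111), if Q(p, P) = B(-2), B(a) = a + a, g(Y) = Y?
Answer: 315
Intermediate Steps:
B(a) = 2*a
Q(p, P) = -4 (Q(p, P) = 2*(-2) = -4)
-129 + Q(0, g(-2))*(-111) = -129 - 4*(-111) = -129 + 444 = 315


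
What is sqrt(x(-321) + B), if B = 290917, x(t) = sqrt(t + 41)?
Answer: sqrt(290917 + 2*I*sqrt(70)) ≈ 539.37 + 0.02*I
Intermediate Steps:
x(t) = sqrt(41 + t)
sqrt(x(-321) + B) = sqrt(sqrt(41 - 321) + 290917) = sqrt(sqrt(-280) + 290917) = sqrt(2*I*sqrt(70) + 290917) = sqrt(290917 + 2*I*sqrt(70))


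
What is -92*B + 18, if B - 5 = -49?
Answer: 4066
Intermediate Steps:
B = -44 (B = 5 - 49 = -44)
-92*B + 18 = -92*(-44) + 18 = 4048 + 18 = 4066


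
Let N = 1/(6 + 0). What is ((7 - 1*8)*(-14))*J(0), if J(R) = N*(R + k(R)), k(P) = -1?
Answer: -7/3 ≈ -2.3333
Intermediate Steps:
N = 1/6 ≈ 0.16667
J(R) = -1/6 + R/6 (J(R) = (R - 1)/6 = (-1 + R)/6 = -1/6 + R/6)
((7 - 1*8)*(-14))*J(0) = ((7 - 1*8)*(-14))*(-1/6 + (1/6)*0) = ((7 - 8)*(-14))*(-1/6 + 0) = -1*(-14)*(-1/6) = 14*(-1/6) = -7/3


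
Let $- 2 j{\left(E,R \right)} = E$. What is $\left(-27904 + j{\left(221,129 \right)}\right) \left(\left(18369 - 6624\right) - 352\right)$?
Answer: $- \frac{638338397}{2} \approx -3.1917 \cdot 10^{8}$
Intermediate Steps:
$j{\left(E,R \right)} = - \frac{E}{2}$
$\left(-27904 + j{\left(221,129 \right)}\right) \left(\left(18369 - 6624\right) - 352\right) = \left(-27904 - \frac{221}{2}\right) \left(\left(18369 - 6624\right) - 352\right) = \left(-27904 - \frac{221}{2}\right) \left(11745 - 352\right) = \left(- \frac{56029}{2}\right) 11393 = - \frac{638338397}{2}$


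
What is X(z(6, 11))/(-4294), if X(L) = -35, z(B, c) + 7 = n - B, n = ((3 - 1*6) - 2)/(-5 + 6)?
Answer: 35/4294 ≈ 0.0081509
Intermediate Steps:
n = -5 (n = ((3 - 6) - 2)/1 = (-3 - 2)*1 = -5*1 = -5)
z(B, c) = -12 - B (z(B, c) = -7 + (-5 - B) = -12 - B)
X(z(6, 11))/(-4294) = -35/(-4294) = -35*(-1/4294) = 35/4294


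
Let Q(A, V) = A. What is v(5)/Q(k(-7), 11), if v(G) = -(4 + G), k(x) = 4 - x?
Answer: -9/11 ≈ -0.81818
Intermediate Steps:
v(G) = -4 - G
v(5)/Q(k(-7), 11) = (-4 - 1*5)/(4 - 1*(-7)) = (-4 - 5)/(4 + 7) = -9/11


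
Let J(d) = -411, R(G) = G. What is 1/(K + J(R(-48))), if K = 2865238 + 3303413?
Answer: 1/6168240 ≈ 1.6212e-7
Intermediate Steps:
K = 6168651
1/(K + J(R(-48))) = 1/(6168651 - 411) = 1/6168240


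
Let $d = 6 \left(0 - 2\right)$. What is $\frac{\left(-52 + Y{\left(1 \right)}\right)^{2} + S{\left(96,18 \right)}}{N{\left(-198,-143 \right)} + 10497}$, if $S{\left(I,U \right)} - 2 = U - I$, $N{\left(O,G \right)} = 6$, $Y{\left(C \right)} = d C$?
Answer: $\frac{1340}{3501} \approx 0.38275$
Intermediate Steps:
$d = -12$ ($d = 6 \left(-2\right) = -12$)
$Y{\left(C \right)} = - 12 C$
$S{\left(I,U \right)} = 2 + U - I$ ($S{\left(I,U \right)} = 2 - \left(I - U\right) = 2 + U - I$)
$\frac{\left(-52 + Y{\left(1 \right)}\right)^{2} + S{\left(96,18 \right)}}{N{\left(-198,-143 \right)} + 10497} = \frac{\left(-52 - 12\right)^{2} + \left(2 + 18 - 96\right)}{6 + 10497} = \frac{\left(-52 - 12\right)^{2} + \left(2 + 18 - 96\right)}{10503} = \left(\left(-64\right)^{2} - 76\right) \frac{1}{10503} = \left(4096 - 76\right) \frac{1}{10503} = 4020 \cdot \frac{1}{10503} = \frac{1340}{3501}$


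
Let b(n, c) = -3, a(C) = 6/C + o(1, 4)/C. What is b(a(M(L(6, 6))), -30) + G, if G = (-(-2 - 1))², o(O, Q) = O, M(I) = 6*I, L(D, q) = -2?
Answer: 6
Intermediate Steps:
a(C) = 7/C (a(C) = 6/C + 1/C = 7/C)
G = 9 (G = (-1*(-3))² = 3² = 9)
b(a(M(L(6, 6))), -30) + G = -3 + 9 = 6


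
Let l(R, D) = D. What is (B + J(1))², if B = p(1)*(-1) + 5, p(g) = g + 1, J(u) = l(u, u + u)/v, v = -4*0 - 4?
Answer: 25/4 ≈ 6.2500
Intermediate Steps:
v = -4 (v = 0 - 4 = -4)
J(u) = -u/2 (J(u) = (u + u)/(-4) = (2*u)*(-¼) = -u/2)
p(g) = 1 + g
B = 3 (B = (1 + 1)*(-1) + 5 = 2*(-1) + 5 = -2 + 5 = 3)
(B + J(1))² = (3 - ½*1)² = (3 - ½)² = (5/2)² = 25/4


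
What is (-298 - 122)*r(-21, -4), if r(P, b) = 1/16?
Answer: -105/4 ≈ -26.250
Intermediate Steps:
r(P, b) = 1/16
(-298 - 122)*r(-21, -4) = (-298 - 122)*(1/16) = -420*1/16 = -105/4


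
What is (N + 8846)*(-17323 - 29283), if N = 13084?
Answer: -1022069580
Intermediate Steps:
(N + 8846)*(-17323 - 29283) = (13084 + 8846)*(-17323 - 29283) = 21930*(-46606) = -1022069580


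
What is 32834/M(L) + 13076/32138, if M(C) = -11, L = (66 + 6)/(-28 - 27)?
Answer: -527537628/176759 ≈ -2984.5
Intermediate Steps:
L = -72/55 (L = 72/(-55) = 72*(-1/55) = -72/55 ≈ -1.3091)
32834/M(L) + 13076/32138 = 32834/(-11) + 13076/32138 = 32834*(-1/11) + 13076*(1/32138) = -32834/11 + 6538/16069 = -527537628/176759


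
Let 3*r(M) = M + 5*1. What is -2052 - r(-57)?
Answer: -6104/3 ≈ -2034.7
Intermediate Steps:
r(M) = 5/3 + M/3 (r(M) = (M + 5*1)/3 = (M + 5)/3 = (5 + M)/3 = 5/3 + M/3)
-2052 - r(-57) = -2052 - (5/3 + (⅓)*(-57)) = -2052 - (5/3 - 19) = -2052 - 1*(-52/3) = -2052 + 52/3 = -6104/3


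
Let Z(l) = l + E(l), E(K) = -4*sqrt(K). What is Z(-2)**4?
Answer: 272 - 896*I*sqrt(2) ≈ 272.0 - 1267.1*I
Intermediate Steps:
Z(l) = l - 4*sqrt(l)
Z(-2)**4 = (-2 - 4*I*sqrt(2))**4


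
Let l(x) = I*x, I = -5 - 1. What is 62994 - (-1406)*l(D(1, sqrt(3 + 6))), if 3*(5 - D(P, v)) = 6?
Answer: 37686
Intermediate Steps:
D(P, v) = 3 (D(P, v) = 5 - 1/3*6 = 5 - 2 = 3)
I = -6
l(x) = -6*x
62994 - (-1406)*l(D(1, sqrt(3 + 6))) = 62994 - (-1406)*(-6*3) = 62994 - (-1406)*(-18) = 62994 - 1*25308 = 62994 - 25308 = 37686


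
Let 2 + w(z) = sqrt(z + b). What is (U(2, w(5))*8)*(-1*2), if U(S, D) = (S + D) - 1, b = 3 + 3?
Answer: 16 - 16*sqrt(11) ≈ -37.066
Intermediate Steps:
b = 6
w(z) = -2 + sqrt(6 + z) (w(z) = -2 + sqrt(z + 6) = -2 + sqrt(6 + z))
U(S, D) = -1 + D + S (U(S, D) = (D + S) - 1 = -1 + D + S)
(U(2, w(5))*8)*(-1*2) = ((-1 + (-2 + sqrt(6 + 5)) + 2)*8)*(-1*2) = ((-1 + (-2 + sqrt(11)) + 2)*8)*(-2) = ((-1 + sqrt(11))*8)*(-2) = (-8 + 8*sqrt(11))*(-2) = 16 - 16*sqrt(11)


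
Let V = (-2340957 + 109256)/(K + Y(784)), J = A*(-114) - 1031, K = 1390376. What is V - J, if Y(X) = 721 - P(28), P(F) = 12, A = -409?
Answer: -63428752276/1391085 ≈ -45597.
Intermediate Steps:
Y(X) = 709 (Y(X) = 721 - 1*12 = 721 - 12 = 709)
J = 45595 (J = -409*(-114) - 1031 = 46626 - 1031 = 45595)
V = -2231701/1391085 (V = (-2340957 + 109256)/(1390376 + 709) = -2231701/1391085 ≈ -1.6043)
V - J = -2231701/1391085 - 1*45595 = -2231701/1391085 - 45595 = -63428752276/1391085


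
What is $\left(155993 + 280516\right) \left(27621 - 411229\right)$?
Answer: $-167448344472$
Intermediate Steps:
$\left(155993 + 280516\right) \left(27621 - 411229\right) = 436509 \left(-383608\right) = -167448344472$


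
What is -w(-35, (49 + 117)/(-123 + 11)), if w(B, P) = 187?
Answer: -187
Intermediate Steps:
-w(-35, (49 + 117)/(-123 + 11)) = -1*187 = -187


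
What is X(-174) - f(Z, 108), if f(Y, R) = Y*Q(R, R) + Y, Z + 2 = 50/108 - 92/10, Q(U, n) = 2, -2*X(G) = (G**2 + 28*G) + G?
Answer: -1132451/90 ≈ -12583.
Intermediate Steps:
X(G) = -29*G/2 - G**2/2 (X(G) = -((G**2 + 28*G) + G)/2 = -(G**2 + 29*G)/2 = -29*G/2 - G**2/2)
Z = -2899/270 (Z = -2 + (50/108 - 92/10) = -2 + (50*(1/108) - 92*1/10) = -2 + (25/54 - 46/5) = -2 - 2359/270 = -2899/270 ≈ -10.737)
f(Y, R) = 3*Y (f(Y, R) = Y*2 + Y = 2*Y + Y = 3*Y)
X(-174) - f(Z, 108) = -1/2*(-174)*(29 - 174) - 3*(-2899)/270 = -1/2*(-174)*(-145) - 1*(-2899/90) = -12615 + 2899/90 = -1132451/90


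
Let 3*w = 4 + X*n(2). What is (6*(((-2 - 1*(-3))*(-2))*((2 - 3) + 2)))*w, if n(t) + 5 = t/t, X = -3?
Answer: -64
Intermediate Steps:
n(t) = -4 (n(t) = -5 + t/t = -5 + 1 = -4)
w = 16/3 (w = (4 - 3*(-4))/3 = (4 + 12)/3 = (⅓)*16 = 16/3 ≈ 5.3333)
(6*(((-2 - 1*(-3))*(-2))*((2 - 3) + 2)))*w = (6*(((-2 - 1*(-3))*(-2))*((2 - 3) + 2)))*(16/3) = (6*(((-2 + 3)*(-2))*(-1 + 2)))*(16/3) = (6*((1*(-2))*1))*(16/3) = (6*(-2*1))*(16/3) = (6*(-2))*(16/3) = -12*16/3 = -64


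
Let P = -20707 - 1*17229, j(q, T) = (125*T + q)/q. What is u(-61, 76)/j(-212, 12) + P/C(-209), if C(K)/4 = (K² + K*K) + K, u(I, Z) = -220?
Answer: 506575066/14031633 ≈ 36.102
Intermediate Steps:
j(q, T) = (q + 125*T)/q
C(K) = 4*K + 8*K² (C(K) = 4*((K² + K*K) + K) = 4*((K² + K²) + K) = 4*(2*K² + K) = 4*(K + 2*K²) = 4*K + 8*K²)
P = -37936 (P = -20707 - 17229 = -37936)
u(-61, 76)/j(-212, 12) + P/C(-209) = -220*(-212/(-212 + 125*12)) - 37936*(-1/(836*(1 + 2*(-209)))) = -220*(-212/(-212 + 1500)) - 37936*(-1/(836*(1 - 418))) = -220/((-1/212*1288)) - 37936/(4*(-209)*(-417)) = -220/(-322/53) - 37936/348612 = -220*(-53/322) - 37936*1/348612 = 5830/161 - 9484/87153 = 506575066/14031633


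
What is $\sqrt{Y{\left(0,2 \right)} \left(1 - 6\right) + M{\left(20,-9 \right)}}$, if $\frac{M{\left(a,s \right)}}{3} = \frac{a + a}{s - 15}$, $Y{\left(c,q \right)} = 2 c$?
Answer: $i \sqrt{5} \approx 2.2361 i$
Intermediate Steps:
$M{\left(a,s \right)} = \frac{6 a}{-15 + s}$ ($M{\left(a,s \right)} = 3 \frac{a + a}{s - 15} = 3 \frac{2 a}{-15 + s} = \frac{6 a}{-15 + s}$)
$\sqrt{Y{\left(0,2 \right)} \left(1 - 6\right) + M{\left(20,-9 \right)}} = \sqrt{2 \cdot 0 \left(1 - 6\right) + 6 \cdot 20 \frac{1}{-15 - 9}} = \sqrt{0 \left(-5\right) + 6 \cdot 20 \frac{1}{-24}} = \sqrt{0 + 6 \cdot 20 \left(- \frac{1}{24}\right)} = \sqrt{0 - 5} = \sqrt{-5} = i \sqrt{5}$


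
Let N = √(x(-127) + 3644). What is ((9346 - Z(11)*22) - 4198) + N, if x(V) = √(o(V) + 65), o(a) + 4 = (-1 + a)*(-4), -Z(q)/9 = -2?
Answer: 4752 + √(3644 + √573) ≈ 4812.6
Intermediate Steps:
Z(q) = 18 (Z(q) = -9*(-2) = 18)
o(a) = -4*a (o(a) = -4 + (-1 + a)*(-4) = -4 + (4 - 4*a) = -4*a)
x(V) = √(65 - 4*V) (x(V) = √(-4*V + 65) = √(65 - 4*V))
N = √(3644 + √573) (N = √(√(65 - 4*(-127)) + 3644) = √(√(65 + 508) + 3644) = √(√573 + 3644) = √(3644 + √573) ≈ 60.563)
((9346 - Z(11)*22) - 4198) + N = ((9346 - 18*22) - 4198) + √(3644 + √573) = ((9346 - 1*396) - 4198) + √(3644 + √573) = ((9346 - 396) - 4198) + √(3644 + √573) = (8950 - 4198) + √(3644 + √573) = 4752 + √(3644 + √573)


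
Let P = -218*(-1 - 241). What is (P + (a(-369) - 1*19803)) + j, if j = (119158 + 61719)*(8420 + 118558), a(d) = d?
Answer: 22967432290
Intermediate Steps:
P = 52756 (P = -218*(-242) = 52756)
j = 22967399706 (j = 180877*126978 = 22967399706)
(P + (a(-369) - 1*19803)) + j = (52756 + (-369 - 1*19803)) + 22967399706 = (52756 + (-369 - 19803)) + 22967399706 = (52756 - 20172) + 22967399706 = 32584 + 22967399706 = 22967432290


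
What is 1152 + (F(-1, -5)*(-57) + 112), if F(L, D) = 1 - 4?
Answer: 1435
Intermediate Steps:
F(L, D) = -3
1152 + (F(-1, -5)*(-57) + 112) = 1152 + (-3*(-57) + 112) = 1152 + (171 + 112) = 1152 + 283 = 1435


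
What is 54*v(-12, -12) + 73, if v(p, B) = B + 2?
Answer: -467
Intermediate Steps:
v(p, B) = 2 + B
54*v(-12, -12) + 73 = 54*(2 - 12) + 73 = 54*(-10) + 73 = -540 + 73 = -467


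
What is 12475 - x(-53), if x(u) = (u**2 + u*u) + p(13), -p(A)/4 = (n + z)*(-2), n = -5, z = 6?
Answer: 6849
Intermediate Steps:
p(A) = 8 (p(A) = -4*(-5 + 6)*(-2) = -4*(-2) = 8)
x(u) = 8 + 2*u**2 (x(u) = (u**2 + u*u) + 8 = (u**2 + u**2) + 8 = 2*u**2 + 8 = 8 + 2*u**2)
12475 - x(-53) = 12475 - (8 + 2*(-53)**2) = 12475 - (8 + 2*2809) = 12475 - (8 + 5618) = 12475 - 1*5626 = 12475 - 5626 = 6849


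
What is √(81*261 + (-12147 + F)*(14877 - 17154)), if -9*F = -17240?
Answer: 2*√5829535 ≈ 4828.9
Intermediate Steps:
F = 17240/9 (F = -⅑*(-17240) = 17240/9 ≈ 1915.6)
√(81*261 + (-12147 + F)*(14877 - 17154)) = √(81*261 + (-12147 + 17240/9)*(14877 - 17154)) = √(21141 - 92083/9*(-2277)) = √(21141 + 23296999) = √23318140 = 2*√5829535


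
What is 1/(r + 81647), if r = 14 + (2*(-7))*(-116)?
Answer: 1/83285 ≈ 1.2007e-5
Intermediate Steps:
r = 1638 (r = 14 - 14*(-116) = 14 + 1624 = 1638)
1/(r + 81647) = 1/(1638 + 81647) = 1/83285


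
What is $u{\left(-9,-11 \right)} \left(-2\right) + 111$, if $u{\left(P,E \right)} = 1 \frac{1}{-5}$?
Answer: $\frac{557}{5} \approx 111.4$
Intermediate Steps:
$u{\left(P,E \right)} = - \frac{1}{5}$ ($u{\left(P,E \right)} = 1 \left(- \frac{1}{5}\right) = - \frac{1}{5}$)
$u{\left(-9,-11 \right)} \left(-2\right) + 111 = \left(- \frac{1}{5}\right) \left(-2\right) + 111 = \frac{2}{5} + 111 = \frac{557}{5}$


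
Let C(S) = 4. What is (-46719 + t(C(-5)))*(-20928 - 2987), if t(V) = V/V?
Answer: 1117260970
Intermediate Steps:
t(V) = 1
(-46719 + t(C(-5)))*(-20928 - 2987) = (-46719 + 1)*(-20928 - 2987) = -46718*(-23915) = 1117260970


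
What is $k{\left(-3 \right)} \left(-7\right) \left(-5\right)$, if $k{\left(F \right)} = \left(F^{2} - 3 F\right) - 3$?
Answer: $525$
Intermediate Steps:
$k{\left(F \right)} = -3 + F^{2} - 3 F$
$k{\left(-3 \right)} \left(-7\right) \left(-5\right) = \left(-3 + \left(-3\right)^{2} - -9\right) \left(-7\right) \left(-5\right) = \left(-3 + 9 + 9\right) \left(-7\right) \left(-5\right) = 15 \left(-7\right) \left(-5\right) = \left(-105\right) \left(-5\right) = 525$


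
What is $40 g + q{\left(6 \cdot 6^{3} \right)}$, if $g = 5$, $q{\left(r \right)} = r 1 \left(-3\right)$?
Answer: $-3688$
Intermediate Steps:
$q{\left(r \right)} = - 3 r$ ($q{\left(r \right)} = r \left(-3\right) = - 3 r$)
$40 g + q{\left(6 \cdot 6^{3} \right)} = 40 \cdot 5 - 3 \cdot 6 \cdot 6^{3} = 200 - 3 \cdot 6 \cdot 216 = 200 - 3888 = -3688$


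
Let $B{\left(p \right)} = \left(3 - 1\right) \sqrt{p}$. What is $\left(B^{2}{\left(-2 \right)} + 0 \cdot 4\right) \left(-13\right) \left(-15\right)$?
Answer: $-1560$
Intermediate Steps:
$B{\left(p \right)} = 2 \sqrt{p}$
$\left(B^{2}{\left(-2 \right)} + 0 \cdot 4\right) \left(-13\right) \left(-15\right) = \left(\left(2 \sqrt{-2}\right)^{2} + 0 \cdot 4\right) \left(-13\right) \left(-15\right) = \left(\left(2 i \sqrt{2}\right)^{2} + 0\right) \left(-13\right) \left(-15\right) = \left(-8 + 0\right) \left(-13\right) \left(-15\right) = \left(-8\right) \left(-13\right) \left(-15\right) = 104 \left(-15\right) = -1560$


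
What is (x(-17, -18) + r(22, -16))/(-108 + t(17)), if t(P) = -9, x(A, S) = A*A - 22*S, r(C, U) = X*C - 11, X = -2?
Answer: -70/13 ≈ -5.3846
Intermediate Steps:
r(C, U) = -11 - 2*C (r(C, U) = -2*C - 11 = -11 - 2*C)
x(A, S) = A² - 22*S
(x(-17, -18) + r(22, -16))/(-108 + t(17)) = (((-17)² - 22*(-18)) + (-11 - 2*22))/(-108 - 9) = ((289 + 396) + (-11 - 44))/(-117) = (685 - 55)*(-1/117) = 630*(-1/117) = -70/13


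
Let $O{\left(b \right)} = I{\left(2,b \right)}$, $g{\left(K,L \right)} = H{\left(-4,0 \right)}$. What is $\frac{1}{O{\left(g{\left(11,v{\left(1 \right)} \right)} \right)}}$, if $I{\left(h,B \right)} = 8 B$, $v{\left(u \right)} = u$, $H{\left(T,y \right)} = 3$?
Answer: $\frac{1}{24} \approx 0.041667$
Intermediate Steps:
$g{\left(K,L \right)} = 3$
$O{\left(b \right)} = 8 b$
$\frac{1}{O{\left(g{\left(11,v{\left(1 \right)} \right)} \right)}} = \frac{1}{8 \cdot 3} = \frac{1}{24}$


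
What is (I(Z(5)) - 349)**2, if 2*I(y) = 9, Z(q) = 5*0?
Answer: 474721/4 ≈ 1.1868e+5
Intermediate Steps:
Z(q) = 0
I(y) = 9/2 (I(y) = (1/2)*9 = 9/2)
(I(Z(5)) - 349)**2 = (9/2 - 349)**2 = (-689/2)**2 = 474721/4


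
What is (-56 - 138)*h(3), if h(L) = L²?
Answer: -1746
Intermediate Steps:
(-56 - 138)*h(3) = (-56 - 138)*3² = -194*9 = -1746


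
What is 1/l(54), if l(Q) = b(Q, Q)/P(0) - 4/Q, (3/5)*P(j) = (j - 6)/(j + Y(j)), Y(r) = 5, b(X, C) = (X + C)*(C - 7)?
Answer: -27/68528 ≈ -0.00039400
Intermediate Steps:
b(X, C) = (-7 + C)*(C + X) (b(X, C) = (C + X)*(-7 + C) = (-7 + C)*(C + X))
P(j) = 5*(-6 + j)/(3*(5 + j)) (P(j) = 5*((j - 6)/(j + 5))/3 = 5*((-6 + j)/(5 + j))/3 = 5*(-6 + j)/(3*(5 + j)))
l(Q) = -Q**2 - 4/Q + 7*Q (l(Q) = (Q**2 - 7*Q - 7*Q + Q*Q)/((5*(-6 + 0)/(3*(5 + 0)))) - 4/Q = (Q**2 - 7*Q - 7*Q + Q**2)/(((5/3)*(-6)/5)) - 4/Q = (-14*Q + 2*Q**2)/(((5/3)*(1/5)*(-6))) - 4/Q = (-14*Q + 2*Q**2)/(-2) - 4/Q = (-14*Q + 2*Q**2)*(-1/2) - 4/Q = (-Q**2 + 7*Q) - 4/Q = -Q**2 - 4/Q + 7*Q)
1/l(54) = 1/((-4 + 54**2*(7 - 1*54))/54) = 1/((-4 + 2916*(7 - 54))/54) = 1/((-4 + 2916*(-47))/54) = 1/((-4 - 137052)/54) = 1/((1/54)*(-137056)) = 1/(-68528/27) = -27/68528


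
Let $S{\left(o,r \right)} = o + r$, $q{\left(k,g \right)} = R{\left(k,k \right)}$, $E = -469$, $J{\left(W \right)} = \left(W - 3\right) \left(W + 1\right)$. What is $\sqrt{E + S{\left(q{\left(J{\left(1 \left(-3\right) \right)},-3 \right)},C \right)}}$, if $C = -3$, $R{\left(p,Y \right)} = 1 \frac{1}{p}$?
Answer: $\frac{i \sqrt{16989}}{6} \approx 21.724 i$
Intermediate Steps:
$J{\left(W \right)} = \left(1 + W\right) \left(-3 + W\right)$ ($J{\left(W \right)} = \left(-3 + W\right) \left(1 + W\right) = \left(1 + W\right) \left(-3 + W\right)$)
$R{\left(p,Y \right)} = \frac{1}{p}$
$q{\left(k,g \right)} = \frac{1}{k}$
$\sqrt{E + S{\left(q{\left(J{\left(1 \left(-3\right) \right)},-3 \right)},C \right)}} = \sqrt{-469 - \left(3 - \frac{1}{-3 + \left(1 \left(-3\right)\right)^{2} - 2 \cdot 1 \left(-3\right)}\right)} = \sqrt{-469 - \left(3 - \frac{1}{-3 + \left(-3\right)^{2} - -6}\right)} = \sqrt{-469 - \left(3 - \frac{1}{-3 + 9 + 6}\right)} = \sqrt{-469 - \left(3 - \frac{1}{12}\right)} = \sqrt{-469 + \left(\frac{1}{12} - 3\right)} = \sqrt{-469 - \frac{35}{12}} = \sqrt{- \frac{5663}{12}} = \frac{i \sqrt{16989}}{6}$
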